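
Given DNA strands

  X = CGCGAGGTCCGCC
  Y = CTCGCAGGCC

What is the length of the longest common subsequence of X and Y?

8

One common subsequence of length 8: C (X #1, Y #3); then G (X #2, Y #4); then C (X #3, Y #5); then A (X #5, Y #6); then G (X #7, Y #7); then G (X #11, Y #8); then C (X #12, Y #9); then C (X #13, Y #10). dp[13][10] = 8 confirms this is the maximum.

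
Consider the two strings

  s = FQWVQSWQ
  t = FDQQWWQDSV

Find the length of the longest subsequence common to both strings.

5

Let dp[i][j] be the LCS length of the first i characters of s and the first j characters of t. dp[i][j] = dp[i-1][j-1]+1 when the i-th and j-th characters match, else max(dp[i-1][j], dp[i][j-1]).
    ·  F  D  Q  Q  W  W  Q  D  S  V
 ·  0  0  0  0  0  0  0  0  0  0  0
 F  0  1  1  1  1  1  1  1  1  1  1
 Q  0  1  1  2  2  2  2  2  2  2  2
 W  0  1  1  2  2  3  3  3  3  3  3
 V  0  1  1  2  2  3  3  3  3  3  4
 Q  0  1  1  2  3  3  3  4  4  4  4
 S  0  1  1  2  3  3  3  4  4  5  5
 W  0  1  1  2  3  4  4  4  4  5  5
 Q  0  1  1  2  3  4  4  5  5  5  5
dp[8][10] = 5. One LCS (by backtracking along matches): FQWQS.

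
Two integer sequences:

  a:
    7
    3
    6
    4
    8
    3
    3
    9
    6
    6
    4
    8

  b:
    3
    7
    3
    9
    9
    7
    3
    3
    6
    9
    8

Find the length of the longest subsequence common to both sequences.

Match 7 at a[1]=b[2], then 3 at a[2]=b[3], then 3 at a[6]=b[7], then 3 at a[7]=b[8], then 9 at a[8]=b[10], then 8 at a[12]=b[11] — 6 values in the same relative order in both. Since dp[12][11] = 6, nothing longer is possible.

6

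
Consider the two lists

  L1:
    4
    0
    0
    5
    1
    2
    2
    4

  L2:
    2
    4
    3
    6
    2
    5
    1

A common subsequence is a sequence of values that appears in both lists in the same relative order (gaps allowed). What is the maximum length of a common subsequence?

Let dp[i][j] be the LCS length of the first i values of L1 and the first j values of L2. dp[i][j] = dp[i-1][j-1]+1 when the i-th and j-th values match, else max(dp[i-1][j], dp[i][j-1]).
    ·  2  4  3  6  2  5  1
 ·  0  0  0  0  0  0  0  0
 4  0  0  1  1  1  1  1  1
 0  0  0  1  1  1  1  1  1
 0  0  0  1  1  1  1  1  1
 5  0  0  1  1  1  1  2  2
 1  0  0  1  1  1  1  2  3
 2  0  1  1  1  1  2  2  3
 2  0  1  1  1  1  2  2  3
 4  0  1  2  2  2  2  2  3
dp[8][7] = 3. One LCS (by backtracking along matches): 4, 5, 1.

3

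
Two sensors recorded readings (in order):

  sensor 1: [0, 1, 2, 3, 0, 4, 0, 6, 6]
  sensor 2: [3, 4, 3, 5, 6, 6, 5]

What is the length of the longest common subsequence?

Let dp[i][j] be the LCS length of the first i values of sensor 1 and the first j values of sensor 2. dp[i][j] = dp[i-1][j-1]+1 when the i-th and j-th values match, else max(dp[i-1][j], dp[i][j-1]).
    ·  3  4  3  5  6  6  5
 ·  0  0  0  0  0  0  0  0
 0  0  0  0  0  0  0  0  0
 1  0  0  0  0  0  0  0  0
 2  0  0  0  0  0  0  0  0
 3  0  1  1  1  1  1  1  1
 0  0  1  1  1  1  1  1  1
 4  0  1  2  2  2  2  2  2
 0  0  1  2  2  2  2  2  2
 6  0  1  2  2  2  3  3  3
 6  0  1  2  2  2  3  4  4
dp[9][7] = 4. One LCS (by backtracking along matches): 3, 4, 6, 6.

4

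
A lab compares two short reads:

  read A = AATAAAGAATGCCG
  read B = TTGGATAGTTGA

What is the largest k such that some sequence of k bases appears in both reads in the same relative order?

One common subsequence of length 6: A (read A #2, read B #5); then T (read A #3, read B #6); then A (read A #6, read B #7); then G (read A #7, read B #8); then T (read A #10, read B #10); then G (read A #11, read B #11), and the DP table's final entry dp[14][12] is also 6, so no common subsequence is longer.

6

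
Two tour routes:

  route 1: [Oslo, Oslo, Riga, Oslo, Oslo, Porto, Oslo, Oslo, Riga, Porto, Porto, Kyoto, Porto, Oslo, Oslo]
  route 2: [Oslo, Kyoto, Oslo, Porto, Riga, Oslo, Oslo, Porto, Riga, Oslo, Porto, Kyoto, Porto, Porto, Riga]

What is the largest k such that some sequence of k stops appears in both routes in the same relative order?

One common subsequence of length 10: Oslo (route 1 #1, route 2 #1), Oslo (route 1 #2, route 2 #3), Riga (route 1 #3, route 2 #5), Oslo (route 1 #4, route 2 #6), Oslo (route 1 #5, route 2 #7), Porto (route 1 #6, route 2 #8), Oslo (route 1 #8, route 2 #10), Porto (route 1 #10, route 2 #11), Porto (route 1 #11, route 2 #13), Porto (route 1 #13, route 2 #14). Since dp[15][15] = 10, nothing longer is possible.

10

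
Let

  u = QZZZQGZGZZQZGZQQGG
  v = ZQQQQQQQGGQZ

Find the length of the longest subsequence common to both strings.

7

Match Q (u #1, v #4), Q (u #5, v #5), Q (u #11, v #6), Q (u #15, v #7), Q (u #16, v #8), G (u #17, v #9), G (u #18, v #10) — 7 characters in the same relative order in both, and the DP table's final entry dp[18][12] is also 7, so no common subsequence is longer.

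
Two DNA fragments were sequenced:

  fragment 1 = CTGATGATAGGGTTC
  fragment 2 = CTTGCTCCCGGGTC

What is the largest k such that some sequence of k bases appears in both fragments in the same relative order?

Match C (fragment 1 #1, fragment 2 #1) → T (fragment 1 #2, fragment 2 #2) → T (fragment 1 #5, fragment 2 #3) → G (fragment 1 #6, fragment 2 #4) → T (fragment 1 #8, fragment 2 #6) → G (fragment 1 #10, fragment 2 #10) → G (fragment 1 #11, fragment 2 #11) → G (fragment 1 #12, fragment 2 #12) → T (fragment 1 #14, fragment 2 #13) → C (fragment 1 #15, fragment 2 #14) — 10 bases in the same relative order in both, and the DP table's final entry dp[15][14] is also 10, so no common subsequence is longer.

10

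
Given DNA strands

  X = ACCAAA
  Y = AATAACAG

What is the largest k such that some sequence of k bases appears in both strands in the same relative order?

Taking A at X[1]=Y[2], then A at X[4]=Y[4], then A at X[5]=Y[5], then A at X[6]=Y[7] gives a common subsequence of length 4, and the DP table's final entry dp[6][8] is also 4, so no common subsequence is longer.

4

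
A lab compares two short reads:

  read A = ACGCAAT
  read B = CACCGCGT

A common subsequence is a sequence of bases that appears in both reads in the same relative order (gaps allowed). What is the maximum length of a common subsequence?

5

Let dp[i][j] be the LCS length of the first i bases of read A and the first j bases of read B. dp[i][j] = dp[i-1][j-1]+1 when the i-th and j-th bases match, else max(dp[i-1][j], dp[i][j-1]).
    ·  C  A  C  C  G  C  G  T
 ·  0  0  0  0  0  0  0  0  0
 A  0  0  1  1  1  1  1  1  1
 C  0  1  1  2  2  2  2  2  2
 G  0  1  1  2  2  3  3  3  3
 C  0  1  1  2  3  3  4  4  4
 A  0  1  2  2  3  3  4  4  4
 A  0  1  2  2  3  3  4  4  4
 T  0  1  2  2  3  3  4  4  5
dp[7][8] = 5. One LCS (by backtracking along matches): ACGCT.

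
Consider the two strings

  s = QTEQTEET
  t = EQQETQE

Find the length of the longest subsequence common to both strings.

One common subsequence of length 4: Q (s #1, t #3) → T (s #2, t #5) → Q (s #4, t #6) → E (s #7, t #7). dp[8][7] = 4 confirms this is the maximum.

4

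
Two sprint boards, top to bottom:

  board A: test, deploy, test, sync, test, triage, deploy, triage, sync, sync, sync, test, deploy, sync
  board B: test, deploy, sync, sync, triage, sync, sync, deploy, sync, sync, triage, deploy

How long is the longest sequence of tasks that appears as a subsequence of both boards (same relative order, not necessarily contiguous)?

One common subsequence of length 8: test at board A[1]=board B[1], deploy at board A[2]=board B[2], sync at board A[4]=board B[4], triage at board A[6]=board B[5], deploy at board A[7]=board B[8], sync at board A[9]=board B[9], sync at board A[10]=board B[10], deploy at board A[13]=board B[12]. dp[14][12] = 8 confirms this is the maximum.

8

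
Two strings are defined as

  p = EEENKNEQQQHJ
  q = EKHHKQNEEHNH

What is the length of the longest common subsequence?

Let dp[i][j] be the LCS length of the first i characters of p and the first j characters of q. dp[i][j] = dp[i-1][j-1]+1 when the i-th and j-th characters match, else max(dp[i-1][j], dp[i][j-1]).
    ·  E  K  H  H  K  Q  N  E  E  H  N  H
 ·  0  0  0  0  0  0  0  0  0  0  0  0  0
 E  0  1  1  1  1  1  1  1  1  1  1  1  1
 E  0  1  1  1  1  1  1  1  2  2  2  2  2
 E  0  1  1  1  1  1  1  1  2  3  3  3  3
 N  0  1  1  1  1  1  1  2  2  3  3  4  4
 K  0  1  2  2  2  2  2  2  2  3  3  4  4
 N  0  1  2  2  2  2  2  3  3  3  3  4  4
 E  0  1  2  2  2  2  2  3  4  4  4  4  4
 Q  0  1  2  2  2  2  3  3  4  4  4  4  4
 Q  0  1  2  2  2  2  3  3  4  4  4  4  4
 Q  0  1  2  2  2  2  3  3  4  4  4  4  4
 H  0  1  2  3  3  3  3  3  4  4  5  5  5
 J  0  1  2  3  3  3  3  3  4  4  5  5  5
dp[12][12] = 5. One LCS (by backtracking along matches): EEENH.

5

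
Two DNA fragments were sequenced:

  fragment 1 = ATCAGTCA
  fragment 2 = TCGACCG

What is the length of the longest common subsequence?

Pick T [2,1] → C [3,2] → A [4,4] → G [5,7]; all 4 bases appear in both, in order, and the DP table's final entry dp[8][7] is also 4, so no common subsequence is longer.

4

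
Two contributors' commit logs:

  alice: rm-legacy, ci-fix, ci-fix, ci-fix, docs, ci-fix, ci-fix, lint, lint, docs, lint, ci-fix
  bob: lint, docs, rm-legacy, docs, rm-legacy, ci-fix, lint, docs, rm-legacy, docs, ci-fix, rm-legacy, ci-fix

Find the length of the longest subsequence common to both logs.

One common subsequence of length 6: rm-legacy at alice[1]=bob[3], docs at alice[5]=bob[4], ci-fix at alice[7]=bob[6], lint at alice[8]=bob[7], docs at alice[10]=bob[10], ci-fix at alice[12]=bob[13]. dp[12][13] = 6 confirms this is the maximum.

6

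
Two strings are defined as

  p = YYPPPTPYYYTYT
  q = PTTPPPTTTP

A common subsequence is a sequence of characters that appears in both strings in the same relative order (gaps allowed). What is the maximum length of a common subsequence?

Let dp[i][j] be the LCS length of the first i characters of p and the first j characters of q. dp[i][j] = dp[i-1][j-1]+1 when the i-th and j-th characters match, else max(dp[i-1][j], dp[i][j-1]).
    ·  P  T  T  P  P  P  T  T  T  P
 ·  0  0  0  0  0  0  0  0  0  0  0
 Y  0  0  0  0  0  0  0  0  0  0  0
 Y  0  0  0  0  0  0  0  0  0  0  0
 P  0  1  1  1  1  1  1  1  1  1  1
 P  0  1  1  1  2  2  2  2  2  2  2
 P  0  1  1  1  2  3  3  3  3  3  3
 T  0  1  2  2  2  3  3  4  4  4  4
 P  0  1  2  2  3  3  4  4  4  4  5
 Y  0  1  2  2  3  3  4  4  4  4  5
 Y  0  1  2  2  3  3  4  4  4  4  5
 Y  0  1  2  2  3  3  4  4  4  4  5
 T  0  1  2  3  3  3  4  5  5  5  5
 Y  0  1  2  3  3  3  4  5  5  5  5
 T  0  1  2  3  3  3  4  5  6  6  6
dp[13][10] = 6. One LCS (by backtracking along matches): PPPTTT.

6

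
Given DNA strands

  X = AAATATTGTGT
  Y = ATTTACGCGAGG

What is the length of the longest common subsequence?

6

Pick A [3,1], then T [4,2], then T [6,3], then T [7,4], then G [8,11], then G [10,12]; all 6 bases appear in both, in order. Since dp[11][12] = 6, nothing longer is possible.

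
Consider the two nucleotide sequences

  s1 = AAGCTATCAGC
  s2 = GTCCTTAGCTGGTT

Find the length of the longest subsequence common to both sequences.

One common subsequence of length 7: G (s1 #3, s2 #1); then C (s1 #4, s2 #4); then T (s1 #5, s2 #5); then T (s1 #7, s2 #6); then A (s1 #9, s2 #7); then G (s1 #10, s2 #8); then C (s1 #11, s2 #9). The LCS DP gives dp[11][14] = 7, so this is optimal.

7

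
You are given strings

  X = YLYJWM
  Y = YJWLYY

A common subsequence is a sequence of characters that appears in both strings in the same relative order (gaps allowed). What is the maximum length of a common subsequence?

Let dp[i][j] be the LCS length of the first i characters of X and the first j characters of Y. dp[i][j] = dp[i-1][j-1]+1 when the i-th and j-th characters match, else max(dp[i-1][j], dp[i][j-1]).
    ·  Y  J  W  L  Y  Y
 ·  0  0  0  0  0  0  0
 Y  0  1  1  1  1  1  1
 L  0  1  1  1  2  2  2
 Y  0  1  1  1  2  3  3
 J  0  1  2  2  2  3  3
 W  0  1  2  3  3  3  3
 M  0  1  2  3  3  3  3
dp[6][6] = 3. One LCS (by backtracking along matches): YLY.

3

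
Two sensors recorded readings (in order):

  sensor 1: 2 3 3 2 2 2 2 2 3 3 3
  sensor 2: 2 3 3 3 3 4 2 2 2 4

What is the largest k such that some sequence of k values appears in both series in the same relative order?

Pick 2 (sensor 1 #1, sensor 2 #1), 3 (sensor 1 #2, sensor 2 #4), 3 (sensor 1 #3, sensor 2 #5), 2 (sensor 1 #4, sensor 2 #7), 2 (sensor 1 #5, sensor 2 #8), 2 (sensor 1 #6, sensor 2 #9); all 6 values appear in both, in order. dp[11][10] = 6 confirms this is the maximum.

6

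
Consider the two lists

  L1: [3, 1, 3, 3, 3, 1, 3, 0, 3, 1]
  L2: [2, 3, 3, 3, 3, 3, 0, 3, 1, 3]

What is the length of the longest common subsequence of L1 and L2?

Let dp[i][j] be the LCS length of the first i values of L1 and the first j values of L2. dp[i][j] = dp[i-1][j-1]+1 when the i-th and j-th values match, else max(dp[i-1][j], dp[i][j-1]).
    ·  2  3  3  3  3  3  0  3  1  3
 ·  0  0  0  0  0  0  0  0  0  0  0
 3  0  0  1  1  1  1  1  1  1  1  1
 1  0  0  1  1  1  1  1  1  1  2  2
 3  0  0  1  2  2  2  2  2  2  2  3
 3  0  0  1  2  3  3  3  3  3  3  3
 3  0  0  1  2  3  4  4  4  4  4  4
 1  0  0  1  2  3  4  4  4  4  5  5
 3  0  0  1  2  3  4  5  5  5  5  6
 0  0  0  1  2  3  4  5  6  6  6  6
 3  0  0  1  2  3  4  5  6  7  7  7
 1  0  0  1  2  3  4  5  6  7  8  8
dp[10][10] = 8. One LCS (by backtracking along matches): 3, 3, 3, 3, 3, 0, 3, 1.

8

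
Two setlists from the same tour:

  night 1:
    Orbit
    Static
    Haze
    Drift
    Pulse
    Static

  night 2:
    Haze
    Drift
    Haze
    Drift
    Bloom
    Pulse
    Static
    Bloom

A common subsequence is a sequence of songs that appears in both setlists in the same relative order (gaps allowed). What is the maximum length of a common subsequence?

Match Haze [3,3], then Drift [4,4], then Pulse [5,6], then Static [6,7] — 4 songs in the same relative order in both. Since dp[6][8] = 4, nothing longer is possible.

4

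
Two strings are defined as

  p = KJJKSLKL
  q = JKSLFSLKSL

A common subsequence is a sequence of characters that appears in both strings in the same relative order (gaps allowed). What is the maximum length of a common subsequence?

6

One common subsequence of length 6: J [3,1], then K [4,2], then S [5,6], then L [6,7], then K [7,8], then L [8,10]. dp[8][10] = 6 confirms this is the maximum.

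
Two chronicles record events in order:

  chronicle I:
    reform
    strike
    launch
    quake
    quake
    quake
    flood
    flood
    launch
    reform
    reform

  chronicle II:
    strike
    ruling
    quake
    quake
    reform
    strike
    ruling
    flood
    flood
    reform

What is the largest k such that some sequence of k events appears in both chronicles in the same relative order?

6

Taking strike (chronicle I #2, chronicle II #1); then quake (chronicle I #4, chronicle II #3); then quake (chronicle I #5, chronicle II #4); then flood (chronicle I #7, chronicle II #8); then flood (chronicle I #8, chronicle II #9); then reform (chronicle I #11, chronicle II #10) gives a common subsequence of length 6, and the DP table's final entry dp[11][10] is also 6, so no common subsequence is longer.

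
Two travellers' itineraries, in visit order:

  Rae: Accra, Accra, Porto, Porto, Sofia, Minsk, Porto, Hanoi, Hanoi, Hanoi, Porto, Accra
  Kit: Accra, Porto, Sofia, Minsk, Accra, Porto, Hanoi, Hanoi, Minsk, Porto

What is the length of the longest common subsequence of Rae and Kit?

Taking Accra [2,1]; then Porto [4,2]; then Sofia [5,3]; then Minsk [6,4]; then Porto [7,6]; then Hanoi [8,7]; then Hanoi [9,8]; then Porto [11,10] gives a common subsequence of length 8. dp[12][10] = 8 confirms this is the maximum.

8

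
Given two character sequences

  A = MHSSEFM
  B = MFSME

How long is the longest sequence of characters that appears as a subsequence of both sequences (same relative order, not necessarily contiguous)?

3

Match M (A #1, B #1), then S (A #3, B #3), then E (A #5, B #5) — 3 characters in the same relative order in both. The LCS DP gives dp[7][5] = 3, so this is optimal.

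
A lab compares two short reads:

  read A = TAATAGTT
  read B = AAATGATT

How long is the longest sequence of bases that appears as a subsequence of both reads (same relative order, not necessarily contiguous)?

Pick A at read A[2]=read B[2], then A at read A[3]=read B[3], then T at read A[4]=read B[4], then A at read A[5]=read B[6], then T at read A[7]=read B[7], then T at read A[8]=read B[8]; all 6 bases appear in both, in order. Since dp[8][8] = 6, nothing longer is possible.

6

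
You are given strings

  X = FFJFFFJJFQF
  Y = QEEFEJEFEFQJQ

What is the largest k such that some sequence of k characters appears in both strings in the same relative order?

6

Let dp[i][j] be the LCS length of the first i characters of X and the first j characters of Y. dp[i][j] = dp[i-1][j-1]+1 when the i-th and j-th characters match, else max(dp[i-1][j], dp[i][j-1]).
    ·  Q  E  E  F  E  J  E  F  E  F  Q  J  Q
 ·  0  0  0  0  0  0  0  0  0  0  0  0  0  0
 F  0  0  0  0  1  1  1  1  1  1  1  1  1  1
 F  0  0  0  0  1  1  1  1  2  2  2  2  2  2
 J  0  0  0  0  1  1  2  2  2  2  2  2  3  3
 F  0  0  0  0  1  1  2  2  3  3  3  3  3  3
 F  0  0  0  0  1  1  2  2  3  3  4  4  4  4
 F  0  0  0  0  1  1  2  2  3  3  4  4  4  4
 J  0  0  0  0  1  1  2  2  3  3  4  4  5  5
 J  0  0  0  0  1  1  2  2  3  3  4  4  5  5
 F  0  0  0  0  1  1  2  2  3  3  4  4  5  5
 Q  0  1  1  1  1  1  2  2  3  3  4  5  5  6
 F  0  1  1  1  2  2  2  2  3  3  4  5  5  6
dp[11][13] = 6. One LCS (by backtracking along matches): FJFFJQ.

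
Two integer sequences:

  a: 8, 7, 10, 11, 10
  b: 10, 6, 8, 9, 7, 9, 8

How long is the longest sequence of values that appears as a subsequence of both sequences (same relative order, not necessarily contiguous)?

2

Let dp[i][j] be the LCS length of the first i values of a and the first j values of b. dp[i][j] = dp[i-1][j-1]+1 when the i-th and j-th values match, else max(dp[i-1][j], dp[i][j-1]).
    · 10  6  8  9  7  9  8
 ·  0  0  0  0  0  0  0  0
 8  0  0  0  1  1  1  1  1
 7  0  0  0  1  1  2  2  2
10  0  1  1  1  1  2  2  2
11  0  1  1  1  1  2  2  2
10  0  1  1  1  1  2  2  2
dp[5][7] = 2. One LCS (by backtracking along matches): 8, 7.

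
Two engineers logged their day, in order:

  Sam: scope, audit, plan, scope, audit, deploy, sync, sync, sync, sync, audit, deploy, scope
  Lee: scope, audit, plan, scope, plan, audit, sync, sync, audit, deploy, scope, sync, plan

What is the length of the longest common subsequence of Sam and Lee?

10

One common subsequence of length 10: scope at Sam[1]=Lee[1]; then audit at Sam[2]=Lee[2]; then plan at Sam[3]=Lee[3]; then scope at Sam[4]=Lee[4]; then audit at Sam[5]=Lee[6]; then sync at Sam[9]=Lee[7]; then sync at Sam[10]=Lee[8]; then audit at Sam[11]=Lee[9]; then deploy at Sam[12]=Lee[10]; then scope at Sam[13]=Lee[11]. The LCS DP gives dp[13][13] = 10, so this is optimal.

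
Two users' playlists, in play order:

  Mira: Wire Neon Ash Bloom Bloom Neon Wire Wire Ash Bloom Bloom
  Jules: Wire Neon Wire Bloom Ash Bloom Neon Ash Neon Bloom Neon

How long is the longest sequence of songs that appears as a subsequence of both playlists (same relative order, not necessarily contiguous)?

One common subsequence of length 7: Wire at Mira[1]=Jules[1] → Neon at Mira[2]=Jules[2] → Ash at Mira[3]=Jules[5] → Bloom at Mira[5]=Jules[6] → Neon at Mira[6]=Jules[7] → Ash at Mira[9]=Jules[8] → Bloom at Mira[10]=Jules[10]. dp[11][11] = 7 confirms this is the maximum.

7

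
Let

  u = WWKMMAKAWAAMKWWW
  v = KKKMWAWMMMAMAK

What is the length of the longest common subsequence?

Pick W (u #1, v #5); then W (u #2, v #7); then M (u #4, v #9); then M (u #5, v #10); then A (u #6, v #11); then A (u #11, v #13); then K (u #13, v #14); all 7 characters appear in both, in order. The LCS DP gives dp[16][14] = 7, so this is optimal.

7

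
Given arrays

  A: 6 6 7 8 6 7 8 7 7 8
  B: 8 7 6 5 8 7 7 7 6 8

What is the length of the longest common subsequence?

6

Pick 6 at A[1]=B[3] → 8 at A[4]=B[5] → 7 at A[6]=B[6] → 7 at A[8]=B[7] → 7 at A[9]=B[8] → 8 at A[10]=B[10]; all 6 values appear in both, in order. dp[10][10] = 6 confirms this is the maximum.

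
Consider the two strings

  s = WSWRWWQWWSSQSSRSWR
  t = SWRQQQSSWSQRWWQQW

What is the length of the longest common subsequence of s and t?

Pick W (s #1, t #2) → S (s #2, t #8) → W (s #3, t #9) → R (s #4, t #12) → W (s #5, t #13) → W (s #6, t #14) → Q (s #7, t #15) → Q (s #12, t #16) → W (s #17, t #17); all 9 characters appear in both, in order. dp[18][17] = 9 confirms this is the maximum.

9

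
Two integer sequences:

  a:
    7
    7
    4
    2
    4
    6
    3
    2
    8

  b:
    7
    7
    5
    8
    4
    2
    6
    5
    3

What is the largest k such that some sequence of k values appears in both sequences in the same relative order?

One common subsequence of length 6: 7 [1,1], 7 [2,2], 4 [3,5], 2 [4,6], 6 [6,7], 3 [7,9], and the DP table's final entry dp[9][9] is also 6, so no common subsequence is longer.

6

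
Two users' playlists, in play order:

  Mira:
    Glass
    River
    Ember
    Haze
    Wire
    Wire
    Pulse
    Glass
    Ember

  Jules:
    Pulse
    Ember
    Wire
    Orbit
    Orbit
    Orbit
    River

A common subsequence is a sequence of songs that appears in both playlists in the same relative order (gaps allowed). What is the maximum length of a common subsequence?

Match Ember at Mira[3]=Jules[2], Wire at Mira[5]=Jules[3] — 2 songs in the same relative order in both. Since dp[9][7] = 2, nothing longer is possible.

2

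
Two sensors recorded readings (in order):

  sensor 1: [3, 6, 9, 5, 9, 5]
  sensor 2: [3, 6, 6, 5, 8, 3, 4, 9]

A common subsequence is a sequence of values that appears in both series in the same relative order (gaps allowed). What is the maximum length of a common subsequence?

One common subsequence of length 4: 3 at sensor 1[1]=sensor 2[1] → 6 at sensor 1[2]=sensor 2[3] → 5 at sensor 1[4]=sensor 2[4] → 9 at sensor 1[5]=sensor 2[8], and the DP table's final entry dp[6][8] is also 4, so no common subsequence is longer.

4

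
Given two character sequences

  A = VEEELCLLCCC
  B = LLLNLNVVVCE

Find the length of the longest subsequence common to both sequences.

4

Let dp[i][j] be the LCS length of the first i characters of A and the first j characters of B. dp[i][j] = dp[i-1][j-1]+1 when the i-th and j-th characters match, else max(dp[i-1][j], dp[i][j-1]).
    ·  L  L  L  N  L  N  V  V  V  C  E
 ·  0  0  0  0  0  0  0  0  0  0  0  0
 V  0  0  0  0  0  0  0  1  1  1  1  1
 E  0  0  0  0  0  0  0  1  1  1  1  2
 E  0  0  0  0  0  0  0  1  1  1  1  2
 E  0  0  0  0  0  0  0  1  1  1  1  2
 L  0  1  1  1  1  1  1  1  1  1  1  2
 C  0  1  1  1  1  1  1  1  1  1  2  2
 L  0  1  2  2  2  2  2  2  2  2  2  2
 L  0  1  2  3  3  3  3  3  3  3  3  3
 C  0  1  2  3  3  3  3  3  3  3  4  4
 C  0  1  2  3  3  3  3  3  3  3  4  4
 C  0  1  2  3  3  3  3  3  3  3  4  4
dp[11][11] = 4. One LCS (by backtracking along matches): LLLC.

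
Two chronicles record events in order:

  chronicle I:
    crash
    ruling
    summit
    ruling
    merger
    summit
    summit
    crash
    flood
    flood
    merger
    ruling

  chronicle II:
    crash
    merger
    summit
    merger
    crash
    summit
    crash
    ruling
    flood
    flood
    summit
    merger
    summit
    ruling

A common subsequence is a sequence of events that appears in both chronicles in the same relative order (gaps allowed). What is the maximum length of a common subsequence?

Taking crash (chronicle I #1, chronicle II #1); then summit (chronicle I #3, chronicle II #3); then merger (chronicle I #5, chronicle II #4); then summit (chronicle I #7, chronicle II #6); then crash (chronicle I #8, chronicle II #7); then flood (chronicle I #9, chronicle II #9); then flood (chronicle I #10, chronicle II #10); then merger (chronicle I #11, chronicle II #12); then ruling (chronicle I #12, chronicle II #14) gives a common subsequence of length 9, and the DP table's final entry dp[12][14] is also 9, so no common subsequence is longer.

9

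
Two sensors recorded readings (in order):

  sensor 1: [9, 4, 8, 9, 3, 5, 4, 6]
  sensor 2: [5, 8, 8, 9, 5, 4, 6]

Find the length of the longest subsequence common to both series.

5

Pick 8 at sensor 1[3]=sensor 2[3], 9 at sensor 1[4]=sensor 2[4], 5 at sensor 1[6]=sensor 2[5], 4 at sensor 1[7]=sensor 2[6], 6 at sensor 1[8]=sensor 2[7]; all 5 values appear in both, in order. The LCS DP gives dp[8][7] = 5, so this is optimal.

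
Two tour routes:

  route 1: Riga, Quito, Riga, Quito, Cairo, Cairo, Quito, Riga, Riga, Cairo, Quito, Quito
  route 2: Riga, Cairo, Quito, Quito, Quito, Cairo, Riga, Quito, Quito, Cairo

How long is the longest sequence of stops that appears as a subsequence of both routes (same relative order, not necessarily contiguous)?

7

Match Riga at route 1[1]=route 2[1]; then Quito at route 1[2]=route 2[4]; then Quito at route 1[4]=route 2[5]; then Cairo at route 1[6]=route 2[6]; then Riga at route 1[9]=route 2[7]; then Quito at route 1[11]=route 2[8]; then Quito at route 1[12]=route 2[9] — 7 stops in the same relative order in both. The LCS DP gives dp[12][10] = 7, so this is optimal.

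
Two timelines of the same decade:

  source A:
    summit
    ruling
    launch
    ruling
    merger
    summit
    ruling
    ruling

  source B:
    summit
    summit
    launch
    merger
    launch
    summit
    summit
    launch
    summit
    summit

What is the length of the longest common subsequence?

4

Pick summit (source A #1, source B #2), launch (source A #3, source B #3), merger (source A #5, source B #4), summit (source A #6, source B #10); all 4 events appear in both, in order. Since dp[8][10] = 4, nothing longer is possible.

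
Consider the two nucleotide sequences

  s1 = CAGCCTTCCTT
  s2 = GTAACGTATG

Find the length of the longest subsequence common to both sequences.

One common subsequence of length 5: G [3,1] → T [6,2] → C [8,5] → T [10,7] → T [11,9]. dp[11][10] = 5 confirms this is the maximum.

5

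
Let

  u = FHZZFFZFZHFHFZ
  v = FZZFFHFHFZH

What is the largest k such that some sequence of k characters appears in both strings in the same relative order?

Match F [1,1] → Z [3,2] → Z [4,3] → F [6,4] → F [8,5] → H [10,6] → F [11,7] → H [12,8] → F [13,9] → Z [14,10] — 10 characters in the same relative order in both. Since dp[14][11] = 10, nothing longer is possible.

10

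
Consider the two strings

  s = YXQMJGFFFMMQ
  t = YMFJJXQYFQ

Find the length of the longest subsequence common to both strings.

5

Pick Y (s #1, t #1), then X (s #2, t #6), then Q (s #3, t #7), then F (s #9, t #9), then Q (s #12, t #10); all 5 characters appear in both, in order. The LCS DP gives dp[12][10] = 5, so this is optimal.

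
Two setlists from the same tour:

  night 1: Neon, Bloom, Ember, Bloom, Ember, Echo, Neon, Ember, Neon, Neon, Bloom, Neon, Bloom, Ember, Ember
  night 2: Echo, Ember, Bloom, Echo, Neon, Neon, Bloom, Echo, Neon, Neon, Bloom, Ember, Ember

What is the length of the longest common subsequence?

Pick Ember [3,2], then Bloom [4,3], then Echo [6,4], then Neon [7,5], then Neon [9,6], then Neon [10,9], then Neon [12,10], then Bloom [13,11], then Ember [14,12], then Ember [15,13]; all 10 songs appear in both, in order. dp[15][13] = 10 confirms this is the maximum.

10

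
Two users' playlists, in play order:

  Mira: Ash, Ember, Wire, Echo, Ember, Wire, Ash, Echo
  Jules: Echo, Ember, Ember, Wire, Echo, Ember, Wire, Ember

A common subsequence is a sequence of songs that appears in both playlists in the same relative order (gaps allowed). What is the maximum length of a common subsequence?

5

One common subsequence of length 5: Ember [2,3] → Wire [3,4] → Echo [4,5] → Ember [5,6] → Wire [6,7]. The LCS DP gives dp[8][8] = 5, so this is optimal.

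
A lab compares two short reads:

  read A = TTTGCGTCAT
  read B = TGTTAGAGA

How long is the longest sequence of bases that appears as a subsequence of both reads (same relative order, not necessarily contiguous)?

6

One common subsequence of length 6: T at read A[1]=read B[1], T at read A[2]=read B[3], T at read A[3]=read B[4], G at read A[4]=read B[6], G at read A[6]=read B[8], A at read A[9]=read B[9]. Since dp[10][9] = 6, nothing longer is possible.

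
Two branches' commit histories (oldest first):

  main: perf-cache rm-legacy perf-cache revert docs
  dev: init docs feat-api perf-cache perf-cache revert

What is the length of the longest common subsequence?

3

One common subsequence of length 3: perf-cache at main[1]=dev[4] → perf-cache at main[3]=dev[5] → revert at main[4]=dev[6]. The LCS DP gives dp[5][6] = 3, so this is optimal.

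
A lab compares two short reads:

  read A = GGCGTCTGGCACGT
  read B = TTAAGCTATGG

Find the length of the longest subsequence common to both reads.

6

Taking G [2,5], C [3,6], T [5,7], T [7,9], G [9,10], G [13,11] gives a common subsequence of length 6. dp[14][11] = 6 confirms this is the maximum.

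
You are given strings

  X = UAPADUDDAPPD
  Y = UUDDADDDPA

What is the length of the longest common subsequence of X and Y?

6

Pick U at X[1]=Y[2], then A at X[4]=Y[5], then D at X[5]=Y[6], then D at X[7]=Y[7], then D at X[8]=Y[8], then A at X[9]=Y[10]; all 6 characters appear in both, in order, and the DP table's final entry dp[12][10] is also 6, so no common subsequence is longer.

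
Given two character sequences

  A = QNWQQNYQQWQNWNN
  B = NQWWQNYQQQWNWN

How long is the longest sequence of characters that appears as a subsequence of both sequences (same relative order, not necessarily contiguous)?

Pick Q [1,2] → W [3,4] → Q [5,5] → N [6,6] → Y [7,7] → Q [8,9] → Q [9,10] → W [10,11] → N [12,12] → W [13,13] → N [15,14]; all 11 characters appear in both, in order. dp[15][14] = 11 confirms this is the maximum.

11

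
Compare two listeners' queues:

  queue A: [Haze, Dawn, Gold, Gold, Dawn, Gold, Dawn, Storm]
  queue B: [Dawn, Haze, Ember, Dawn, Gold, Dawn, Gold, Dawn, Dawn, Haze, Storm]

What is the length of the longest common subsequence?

7

One common subsequence of length 7: Haze at queue A[1]=queue B[2]; then Dawn at queue A[2]=queue B[4]; then Gold at queue A[3]=queue B[5]; then Gold at queue A[4]=queue B[7]; then Dawn at queue A[5]=queue B[8]; then Dawn at queue A[7]=queue B[9]; then Storm at queue A[8]=queue B[11]. dp[8][11] = 7 confirms this is the maximum.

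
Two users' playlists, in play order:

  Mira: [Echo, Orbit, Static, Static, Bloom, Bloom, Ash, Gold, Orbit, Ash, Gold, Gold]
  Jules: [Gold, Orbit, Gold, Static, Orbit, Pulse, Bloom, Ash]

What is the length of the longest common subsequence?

Match Orbit (Mira #2, Jules #2) → Static (Mira #3, Jules #4) → Bloom (Mira #6, Jules #7) → Ash (Mira #10, Jules #8) — 4 songs in the same relative order in both. dp[12][8] = 4 confirms this is the maximum.

4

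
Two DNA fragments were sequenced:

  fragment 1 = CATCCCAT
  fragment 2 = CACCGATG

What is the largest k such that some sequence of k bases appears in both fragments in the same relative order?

Pick C at fragment 1[1]=fragment 2[1], then A at fragment 1[2]=fragment 2[2], then C at fragment 1[4]=fragment 2[3], then C at fragment 1[5]=fragment 2[4], then A at fragment 1[7]=fragment 2[6], then T at fragment 1[8]=fragment 2[7]; all 6 bases appear in both, in order. The LCS DP gives dp[8][8] = 6, so this is optimal.

6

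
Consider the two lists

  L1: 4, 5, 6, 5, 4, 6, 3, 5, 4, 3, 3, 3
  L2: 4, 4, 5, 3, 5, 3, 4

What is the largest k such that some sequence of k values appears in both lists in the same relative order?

One common subsequence of length 5: 4 [1,2], then 5 [2,3], then 5 [4,5], then 3 [7,6], then 4 [9,7]. dp[12][7] = 5 confirms this is the maximum.

5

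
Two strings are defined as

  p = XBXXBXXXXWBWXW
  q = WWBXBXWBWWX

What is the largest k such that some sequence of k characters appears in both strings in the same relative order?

8

One common subsequence of length 8: B (p #2, q #3), then X (p #4, q #4), then B (p #5, q #5), then X (p #9, q #6), then W (p #10, q #7), then B (p #11, q #8), then W (p #12, q #10), then X (p #13, q #11). The LCS DP gives dp[14][11] = 8, so this is optimal.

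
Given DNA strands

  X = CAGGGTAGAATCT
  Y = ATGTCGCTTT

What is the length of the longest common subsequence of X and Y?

6

Let dp[i][j] be the LCS length of the first i bases of X and the first j bases of Y. dp[i][j] = dp[i-1][j-1]+1 when the i-th and j-th bases match, else max(dp[i-1][j], dp[i][j-1]).
    ·  A  T  G  T  C  G  C  T  T  T
 ·  0  0  0  0  0  0  0  0  0  0  0
 C  0  0  0  0  0  1  1  1  1  1  1
 A  0  1  1  1  1  1  1  1  1  1  1
 G  0  1  1  2  2  2  2  2  2  2  2
 G  0  1  1  2  2  2  3  3  3  3  3
 G  0  1  1  2  2  2  3  3  3  3  3
 T  0  1  2  2  3  3  3  3  4  4  4
 A  0  1  2  2  3  3  3  3  4  4  4
 G  0  1  2  3  3  3  4  4  4  4  4
 A  0  1  2  3  3  3  4  4  4  4  4
 A  0  1  2  3  3  3  4  4  4  4  4
 T  0  1  2  3  4  4  4  4  5  5  5
 C  0  1  2  3  4  5  5  5  5  5  5
 T  0  1  2  3  4  5  5  5  6  6  6
dp[13][10] = 6. One LCS (by backtracking along matches): AGGTTT.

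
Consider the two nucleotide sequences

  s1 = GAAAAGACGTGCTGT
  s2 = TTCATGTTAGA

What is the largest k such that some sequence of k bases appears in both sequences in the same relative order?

5

One common subsequence of length 5: A [2,4], then G [9,6], then T [10,7], then T [13,8], then G [14,10]. dp[15][11] = 5 confirms this is the maximum.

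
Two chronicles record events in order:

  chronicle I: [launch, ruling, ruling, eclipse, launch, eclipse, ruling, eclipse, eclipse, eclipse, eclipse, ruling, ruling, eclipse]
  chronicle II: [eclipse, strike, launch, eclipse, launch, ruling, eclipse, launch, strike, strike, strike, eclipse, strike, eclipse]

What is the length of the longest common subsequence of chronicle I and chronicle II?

7

Taking launch at chronicle I[1]=chronicle II[3], then eclipse at chronicle I[4]=chronicle II[4], then launch at chronicle I[5]=chronicle II[5], then ruling at chronicle I[7]=chronicle II[6], then eclipse at chronicle I[8]=chronicle II[7], then eclipse at chronicle I[9]=chronicle II[12], then eclipse at chronicle I[14]=chronicle II[14] gives a common subsequence of length 7. Since dp[14][14] = 7, nothing longer is possible.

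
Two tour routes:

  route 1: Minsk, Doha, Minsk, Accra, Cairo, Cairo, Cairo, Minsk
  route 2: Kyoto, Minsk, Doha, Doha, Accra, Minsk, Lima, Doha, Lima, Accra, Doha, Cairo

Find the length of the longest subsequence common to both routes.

5

Pick Minsk at route 1[1]=route 2[2]; then Doha at route 1[2]=route 2[4]; then Minsk at route 1[3]=route 2[6]; then Accra at route 1[4]=route 2[10]; then Cairo at route 1[7]=route 2[12]; all 5 stops appear in both, in order, and the DP table's final entry dp[8][12] is also 5, so no common subsequence is longer.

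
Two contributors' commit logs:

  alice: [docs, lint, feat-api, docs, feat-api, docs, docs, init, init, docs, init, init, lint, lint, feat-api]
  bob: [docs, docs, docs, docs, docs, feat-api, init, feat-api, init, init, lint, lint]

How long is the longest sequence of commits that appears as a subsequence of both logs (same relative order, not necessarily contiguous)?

9

Pick docs at alice[1]=bob[2], then docs at alice[4]=bob[3], then docs at alice[6]=bob[4], then docs at alice[7]=bob[5], then init at alice[8]=bob[7], then init at alice[11]=bob[9], then init at alice[12]=bob[10], then lint at alice[13]=bob[11], then lint at alice[14]=bob[12]; all 9 commits appear in both, in order. The LCS DP gives dp[15][12] = 9, so this is optimal.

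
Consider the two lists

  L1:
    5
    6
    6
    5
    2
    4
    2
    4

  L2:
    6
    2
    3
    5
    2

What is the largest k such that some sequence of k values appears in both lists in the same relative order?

One common subsequence of length 3: 6 (L1 #2, L2 #1); then 5 (L1 #4, L2 #4); then 2 (L1 #7, L2 #5). dp[8][5] = 3 confirms this is the maximum.

3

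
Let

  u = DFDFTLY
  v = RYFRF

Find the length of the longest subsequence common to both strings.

Let dp[i][j] be the LCS length of the first i characters of u and the first j characters of v. dp[i][j] = dp[i-1][j-1]+1 when the i-th and j-th characters match, else max(dp[i-1][j], dp[i][j-1]).
    ·  R  Y  F  R  F
 ·  0  0  0  0  0  0
 D  0  0  0  0  0  0
 F  0  0  0  1  1  1
 D  0  0  0  1  1  1
 F  0  0  0  1  1  2
 T  0  0  0  1  1  2
 L  0  0  0  1  1  2
 Y  0  0  1  1  1  2
dp[7][5] = 2. One LCS (by backtracking along matches): FF.

2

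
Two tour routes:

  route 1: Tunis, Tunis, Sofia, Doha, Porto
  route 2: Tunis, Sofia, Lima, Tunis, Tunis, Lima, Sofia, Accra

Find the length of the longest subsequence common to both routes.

3

One common subsequence of length 3: Tunis [1,4] → Tunis [2,5] → Sofia [3,7]. dp[5][8] = 3 confirms this is the maximum.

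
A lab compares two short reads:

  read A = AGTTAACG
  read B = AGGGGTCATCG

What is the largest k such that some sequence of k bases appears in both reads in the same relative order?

Match A at read A[1]=read B[1]; then G at read A[2]=read B[5]; then T at read A[3]=read B[6]; then T at read A[4]=read B[9]; then C at read A[7]=read B[10]; then G at read A[8]=read B[11] — 6 bases in the same relative order in both. The LCS DP gives dp[8][11] = 6, so this is optimal.

6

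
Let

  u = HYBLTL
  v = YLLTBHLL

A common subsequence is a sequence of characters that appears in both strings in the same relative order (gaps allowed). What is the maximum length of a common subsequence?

Match Y [2,1] → B [3,5] → L [4,7] → L [6,8] — 4 characters in the same relative order in both. Since dp[6][8] = 4, nothing longer is possible.

4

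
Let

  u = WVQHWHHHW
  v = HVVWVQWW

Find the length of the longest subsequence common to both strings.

5

One common subsequence of length 5: W (u #1, v #4), V (u #2, v #5), Q (u #3, v #6), W (u #5, v #7), W (u #9, v #8). The LCS DP gives dp[9][8] = 5, so this is optimal.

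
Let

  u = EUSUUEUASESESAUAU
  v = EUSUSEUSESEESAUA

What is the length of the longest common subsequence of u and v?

Pick E [1,1], U [2,2], S [3,3], U [4,4], E [6,6], U [7,7], S [9,8], E [10,9], S [11,10], E [12,12], S [13,13], A [14,14], U [15,15], A [16,16]; all 14 characters appear in both, in order, and the DP table's final entry dp[17][16] is also 14, so no common subsequence is longer.

14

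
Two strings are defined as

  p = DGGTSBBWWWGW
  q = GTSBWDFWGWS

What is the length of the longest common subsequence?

8

Match G [3,1] → T [4,2] → S [5,3] → B [7,4] → W [8,5] → W [10,8] → G [11,9] → W [12,10] — 8 characters in the same relative order in both. dp[12][11] = 8 confirms this is the maximum.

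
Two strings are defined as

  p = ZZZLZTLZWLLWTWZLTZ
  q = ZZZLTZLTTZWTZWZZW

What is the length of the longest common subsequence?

One common subsequence of length 12: Z (p #1, q #1), Z (p #2, q #2), Z (p #3, q #3), L (p #4, q #4), Z (p #5, q #6), T (p #6, q #9), Z (p #8, q #10), W (p #12, q #11), T (p #13, q #12), W (p #14, q #14), Z (p #15, q #15), Z (p #18, q #16). Since dp[18][17] = 12, nothing longer is possible.

12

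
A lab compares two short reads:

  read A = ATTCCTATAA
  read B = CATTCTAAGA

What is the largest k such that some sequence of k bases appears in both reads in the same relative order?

One common subsequence of length 8: A (read A #1, read B #2), then T (read A #2, read B #3), then T (read A #3, read B #4), then C (read A #5, read B #5), then T (read A #6, read B #6), then A (read A #7, read B #7), then A (read A #9, read B #8), then A (read A #10, read B #10). dp[10][10] = 8 confirms this is the maximum.

8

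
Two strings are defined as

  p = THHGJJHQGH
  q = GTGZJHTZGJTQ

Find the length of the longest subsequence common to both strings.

Match T [1,2], then H [2,6], then G [4,9], then J [5,10], then Q [8,12] — 5 characters in the same relative order in both. dp[10][12] = 5 confirms this is the maximum.

5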